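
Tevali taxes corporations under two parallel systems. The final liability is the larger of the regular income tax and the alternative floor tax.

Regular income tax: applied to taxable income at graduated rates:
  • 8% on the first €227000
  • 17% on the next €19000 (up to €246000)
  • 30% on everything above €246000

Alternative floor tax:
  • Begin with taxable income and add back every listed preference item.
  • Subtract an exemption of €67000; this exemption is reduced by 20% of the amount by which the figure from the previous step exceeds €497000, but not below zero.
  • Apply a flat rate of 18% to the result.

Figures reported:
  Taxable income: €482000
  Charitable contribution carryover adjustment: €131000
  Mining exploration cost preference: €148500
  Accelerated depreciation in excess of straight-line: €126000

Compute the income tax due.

Alternative floor tax:
  Adjusted income: €482000 + €131000 + €148500 + €126000 = €887500
  Exemption: 20% × (€887500 − €497000) = €78100 ≥ €67000, so the exemption is fully phased out
  Base: €887500 − €0 = €887500
  €887500 × 18% = €159750

Regular income tax:
  €227000 × 8% = €18160
  €19000 × 17% = €3230
  €236000 × 30% = €70800
  → €92190

€159750 > €92190, so the alternative floor tax is the binding amount.

€159750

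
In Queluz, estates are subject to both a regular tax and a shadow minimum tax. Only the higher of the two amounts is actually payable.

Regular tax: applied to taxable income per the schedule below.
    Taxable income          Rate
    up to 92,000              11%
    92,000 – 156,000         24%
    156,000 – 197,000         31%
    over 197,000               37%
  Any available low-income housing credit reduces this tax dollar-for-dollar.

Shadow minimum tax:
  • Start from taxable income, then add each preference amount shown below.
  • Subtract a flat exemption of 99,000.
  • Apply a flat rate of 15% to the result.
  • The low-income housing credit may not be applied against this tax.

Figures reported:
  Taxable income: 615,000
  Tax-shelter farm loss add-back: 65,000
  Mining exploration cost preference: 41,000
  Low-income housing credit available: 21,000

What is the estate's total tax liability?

Shadow minimum tax:
  Adjusted income: 615,000 + 65,000 + 41,000 = 721,000
  Less exemption 99,000 → base 622,000
  622,000 × 15% = 93,300

Regular tax:
  92,000 × 11% = 10,120
  64,000 × 24% = 15,360
  41,000 × 31% = 12,710
  418,000 × 37% = 154,660
  → 192,850
  Less low-income housing credit 21,000 → 171,850

171,850 > 93,300, so the regular tax governs.

171,850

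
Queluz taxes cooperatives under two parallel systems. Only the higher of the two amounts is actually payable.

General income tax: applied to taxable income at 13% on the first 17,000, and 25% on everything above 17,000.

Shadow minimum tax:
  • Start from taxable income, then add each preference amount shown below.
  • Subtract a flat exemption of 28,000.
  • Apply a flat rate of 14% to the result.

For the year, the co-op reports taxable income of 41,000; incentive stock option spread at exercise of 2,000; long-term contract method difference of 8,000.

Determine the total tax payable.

8,210

General income tax:
  17,000 × 13% = 2,210
  24,000 × 25% = 6,000
  → 8,210

Shadow minimum tax:
  Adjusted income: 41,000 + 2,000 + 8,000 = 51,000
  Less exemption 28,000 → base 23,000
  23,000 × 14% = 3,220

8,210 > 3,220, so the general income tax governs.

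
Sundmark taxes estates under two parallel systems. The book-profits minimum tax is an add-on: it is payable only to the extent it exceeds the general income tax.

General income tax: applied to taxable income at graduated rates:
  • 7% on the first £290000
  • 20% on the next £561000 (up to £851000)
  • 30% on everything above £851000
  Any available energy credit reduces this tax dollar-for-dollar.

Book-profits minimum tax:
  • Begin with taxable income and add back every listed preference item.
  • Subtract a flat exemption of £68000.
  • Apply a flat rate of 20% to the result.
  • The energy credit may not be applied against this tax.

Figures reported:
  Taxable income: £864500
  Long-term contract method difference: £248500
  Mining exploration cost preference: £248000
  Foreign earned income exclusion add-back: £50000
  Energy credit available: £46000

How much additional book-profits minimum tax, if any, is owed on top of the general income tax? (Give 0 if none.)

General income tax:
  £290000 × 7% = £20300
  £561000 × 20% = £112200
  £13500 × 30% = £4050
  → £136550
  Less energy credit £46000 → £90550

Book-profits minimum tax:
  Adjusted income: £864500 + £248500 + £248000 + £50000 = £1411000
  Less exemption £68000 → base £1343000
  £1343000 × 20% = £268600

Excess of book-profits minimum tax over general income tax: £268600 − £90550 = £178050.

£178050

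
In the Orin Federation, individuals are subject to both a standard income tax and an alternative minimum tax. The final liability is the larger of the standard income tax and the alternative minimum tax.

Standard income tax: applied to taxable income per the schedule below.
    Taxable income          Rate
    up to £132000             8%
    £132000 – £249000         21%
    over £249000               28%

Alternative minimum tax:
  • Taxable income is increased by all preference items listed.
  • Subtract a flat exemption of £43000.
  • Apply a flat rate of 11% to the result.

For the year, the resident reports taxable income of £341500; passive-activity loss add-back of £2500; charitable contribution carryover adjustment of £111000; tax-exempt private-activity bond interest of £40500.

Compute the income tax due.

Standard income tax:
  £132000 × 8% = £10560
  £117000 × 21% = £24570
  £92500 × 28% = £25900
  → £61030

Alternative minimum tax:
  Adjusted income: £341500 + £2500 + £111000 + £40500 = £495500
  Less exemption £43000 → base £452500
  £452500 × 11% = £49775

£61030 > £49775, so the standard income tax governs.

£61030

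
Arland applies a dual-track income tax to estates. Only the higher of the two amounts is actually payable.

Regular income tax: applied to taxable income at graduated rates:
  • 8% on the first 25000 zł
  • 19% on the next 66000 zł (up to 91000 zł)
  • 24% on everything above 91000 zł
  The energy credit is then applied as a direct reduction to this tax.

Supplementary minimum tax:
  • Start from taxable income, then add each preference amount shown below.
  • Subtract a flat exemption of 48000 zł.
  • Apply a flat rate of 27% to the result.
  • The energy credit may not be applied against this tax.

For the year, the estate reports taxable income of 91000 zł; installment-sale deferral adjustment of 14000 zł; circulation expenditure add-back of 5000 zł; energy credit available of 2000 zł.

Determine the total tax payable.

16740 zł

Regular income tax:
  25000 zł × 8% = 2000 zł
  66000 zł × 19% = 12540 zł
  → 14540 zł
  Less energy credit 2000 zł → 12540 zł

Supplementary minimum tax:
  Adjusted income: 91000 zł + 14000 zł + 5000 zł = 110000 zł
  Less exemption 48000 zł → base 62000 zł
  62000 zł × 27% = 16740 zł

16740 zł > 12540 zł, so the supplementary minimum tax is the binding amount.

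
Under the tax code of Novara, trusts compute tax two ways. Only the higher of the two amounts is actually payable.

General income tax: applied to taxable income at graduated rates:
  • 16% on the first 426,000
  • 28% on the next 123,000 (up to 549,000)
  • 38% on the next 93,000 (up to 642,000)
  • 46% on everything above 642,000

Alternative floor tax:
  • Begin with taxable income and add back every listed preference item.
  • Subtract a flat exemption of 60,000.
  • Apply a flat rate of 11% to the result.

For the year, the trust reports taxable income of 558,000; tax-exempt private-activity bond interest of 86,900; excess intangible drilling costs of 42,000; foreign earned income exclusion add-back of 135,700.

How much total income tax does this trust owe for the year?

General income tax:
  426,000 × 16% = 68,160
  123,000 × 28% = 34,440
  9,000 × 38% = 3,420
  → 106,020

Alternative floor tax:
  Adjusted income: 558,000 + 86,900 + 42,000 + 135,700 = 822,600
  Less exemption 60,000 → base 762,600
  762,600 × 11% = 83,886

106,020 > 83,886, so the general income tax governs.

106,020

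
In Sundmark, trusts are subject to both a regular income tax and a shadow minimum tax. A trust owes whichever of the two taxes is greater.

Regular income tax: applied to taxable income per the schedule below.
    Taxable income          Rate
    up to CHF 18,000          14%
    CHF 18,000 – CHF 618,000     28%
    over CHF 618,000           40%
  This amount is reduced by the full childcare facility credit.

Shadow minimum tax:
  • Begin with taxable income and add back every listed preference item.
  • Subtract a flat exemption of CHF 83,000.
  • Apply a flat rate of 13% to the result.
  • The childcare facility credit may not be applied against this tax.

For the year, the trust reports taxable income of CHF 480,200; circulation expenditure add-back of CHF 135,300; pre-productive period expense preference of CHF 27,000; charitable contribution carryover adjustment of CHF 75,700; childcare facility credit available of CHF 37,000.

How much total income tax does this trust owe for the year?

Regular income tax:
  CHF 18,000 × 14% = CHF 2,520
  CHF 462,200 × 28% = CHF 129,416
  → CHF 131,936
  Less childcare facility credit CHF 37,000 → CHF 94,936

Shadow minimum tax:
  Adjusted income: CHF 480,200 + CHF 135,300 + CHF 27,000 + CHF 75,700 = CHF 718,200
  Less exemption CHF 83,000 → base CHF 635,200
  CHF 635,200 × 13% = CHF 82,576

CHF 94,936 > CHF 82,576, so the regular income tax governs.

CHF 94,936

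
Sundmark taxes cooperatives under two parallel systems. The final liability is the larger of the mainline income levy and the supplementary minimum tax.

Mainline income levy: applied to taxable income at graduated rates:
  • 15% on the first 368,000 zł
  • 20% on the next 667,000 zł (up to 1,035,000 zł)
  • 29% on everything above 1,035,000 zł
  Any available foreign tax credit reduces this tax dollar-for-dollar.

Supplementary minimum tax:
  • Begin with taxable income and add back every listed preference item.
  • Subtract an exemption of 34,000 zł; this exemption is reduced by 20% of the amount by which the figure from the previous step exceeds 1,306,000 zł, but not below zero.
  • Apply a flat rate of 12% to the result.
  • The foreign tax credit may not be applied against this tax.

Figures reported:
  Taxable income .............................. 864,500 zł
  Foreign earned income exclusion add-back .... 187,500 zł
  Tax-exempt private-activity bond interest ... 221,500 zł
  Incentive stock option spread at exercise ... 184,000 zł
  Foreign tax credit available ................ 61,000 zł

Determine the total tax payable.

174,456 zł

Supplementary minimum tax:
  Adjusted income: 864,500 zł + 187,500 zł + 221,500 zł + 184,000 zł = 1,457,500 zł
  Exemption: 34,000 zł − 20% × (1,457,500 zł − 1,306,000 zł) = 34,000 zł − 30,300 zł = 3,700 zł
  Base: 1,457,500 zł − 3,700 zł = 1,453,800 zł
  1,453,800 zł × 12% = 174,456 zł

Mainline income levy:
  368,000 zł × 15% = 55,200 zł
  496,500 zł × 20% = 99,300 zł
  → 154,500 zł
  Less foreign tax credit 61,000 zł → 93,500 zł

174,456 zł > 93,500 zł, so the supplementary minimum tax is the binding amount.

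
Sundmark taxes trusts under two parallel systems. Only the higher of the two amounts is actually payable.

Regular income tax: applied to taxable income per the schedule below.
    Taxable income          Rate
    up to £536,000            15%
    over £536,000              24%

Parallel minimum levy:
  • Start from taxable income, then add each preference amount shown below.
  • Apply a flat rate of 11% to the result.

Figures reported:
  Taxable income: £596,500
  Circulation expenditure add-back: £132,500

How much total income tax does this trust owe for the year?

Parallel minimum levy:
  Adjusted income: £596,500 + £132,500 = £729,000
  £729,000 × 11% = £80,190

Regular income tax:
  £536,000 × 15% = £80,400
  £60,500 × 24% = £14,520
  → £94,920

£94,920 > £80,190, so the regular income tax governs.

£94,920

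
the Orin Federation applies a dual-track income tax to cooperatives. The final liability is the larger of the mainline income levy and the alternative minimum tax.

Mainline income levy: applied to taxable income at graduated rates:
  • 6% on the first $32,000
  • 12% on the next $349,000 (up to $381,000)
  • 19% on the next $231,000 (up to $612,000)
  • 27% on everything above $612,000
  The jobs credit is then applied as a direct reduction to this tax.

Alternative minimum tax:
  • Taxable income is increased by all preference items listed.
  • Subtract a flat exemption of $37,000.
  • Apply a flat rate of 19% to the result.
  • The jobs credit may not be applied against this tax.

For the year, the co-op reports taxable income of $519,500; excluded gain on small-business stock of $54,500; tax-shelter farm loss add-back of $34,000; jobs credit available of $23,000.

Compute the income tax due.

Alternative minimum tax:
  Adjusted income: $519,500 + $54,500 + $34,000 = $608,000
  Less exemption $37,000 → base $571,000
  $571,000 × 19% = $108,490

Mainline income levy:
  $32,000 × 6% = $1,920
  $349,000 × 12% = $41,880
  $138,500 × 19% = $26,315
  → $70,115
  Less jobs credit $23,000 → $47,115

$108,490 > $47,115, so the alternative minimum tax is the binding amount.

$108,490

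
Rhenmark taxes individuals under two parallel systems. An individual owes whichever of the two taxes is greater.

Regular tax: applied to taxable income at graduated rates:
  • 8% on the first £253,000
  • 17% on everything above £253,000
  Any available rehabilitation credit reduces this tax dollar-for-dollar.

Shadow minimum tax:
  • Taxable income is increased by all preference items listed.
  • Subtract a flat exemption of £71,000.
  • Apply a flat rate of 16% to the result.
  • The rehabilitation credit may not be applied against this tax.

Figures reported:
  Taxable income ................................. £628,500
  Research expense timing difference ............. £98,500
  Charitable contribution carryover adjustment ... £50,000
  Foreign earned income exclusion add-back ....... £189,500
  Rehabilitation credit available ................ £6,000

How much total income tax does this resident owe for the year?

£143,280

Regular tax:
  £253,000 × 8% = £20,240
  £375,500 × 17% = £63,835
  → £84,075
  Less rehabilitation credit £6,000 → £78,075

Shadow minimum tax:
  Adjusted income: £628,500 + £98,500 + £50,000 + £189,500 = £966,500
  Less exemption £71,000 → base £895,500
  £895,500 × 16% = £143,280

£143,280 > £78,075, so the shadow minimum tax is the binding amount.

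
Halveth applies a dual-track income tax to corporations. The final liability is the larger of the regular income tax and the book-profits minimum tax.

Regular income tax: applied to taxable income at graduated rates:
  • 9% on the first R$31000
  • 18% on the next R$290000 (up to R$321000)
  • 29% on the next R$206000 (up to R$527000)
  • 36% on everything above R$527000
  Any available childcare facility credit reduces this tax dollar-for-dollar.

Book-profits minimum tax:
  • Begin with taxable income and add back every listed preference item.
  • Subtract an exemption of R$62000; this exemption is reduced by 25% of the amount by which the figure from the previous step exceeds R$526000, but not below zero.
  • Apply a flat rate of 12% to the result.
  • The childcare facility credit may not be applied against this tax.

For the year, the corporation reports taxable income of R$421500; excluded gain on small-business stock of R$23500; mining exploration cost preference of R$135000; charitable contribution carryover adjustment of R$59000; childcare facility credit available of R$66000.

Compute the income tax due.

R$72630

Regular income tax:
  R$31000 × 9% = R$2790
  R$290000 × 18% = R$52200
  R$100500 × 29% = R$29145
  → R$84135
  Less childcare facility credit R$66000 → R$18135

Book-profits minimum tax:
  Adjusted income: R$421500 + R$23500 + R$135000 + R$59000 = R$639000
  Exemption: R$62000 − 25% × (R$639000 − R$526000) = R$62000 − R$28250 = R$33750
  Base: R$639000 − R$33750 = R$605250
  R$605250 × 12% = R$72630

R$72630 > R$18135, so the book-profits minimum tax is the binding amount.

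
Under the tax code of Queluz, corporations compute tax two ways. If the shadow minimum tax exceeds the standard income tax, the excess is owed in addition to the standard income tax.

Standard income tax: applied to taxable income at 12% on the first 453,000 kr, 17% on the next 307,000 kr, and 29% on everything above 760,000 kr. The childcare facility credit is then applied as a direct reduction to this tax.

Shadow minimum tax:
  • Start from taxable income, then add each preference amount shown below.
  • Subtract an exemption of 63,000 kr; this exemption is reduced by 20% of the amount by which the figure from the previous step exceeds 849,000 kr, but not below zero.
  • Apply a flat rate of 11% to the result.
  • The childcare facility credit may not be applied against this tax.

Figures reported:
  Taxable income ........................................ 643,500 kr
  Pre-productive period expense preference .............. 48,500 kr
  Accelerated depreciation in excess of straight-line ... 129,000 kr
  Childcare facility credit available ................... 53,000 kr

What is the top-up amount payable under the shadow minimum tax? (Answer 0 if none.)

49,635 kr

Shadow minimum tax:
  Adjusted income: 643,500 kr + 48,500 kr + 129,000 kr = 821,000 kr
  Exemption: 821,000 kr ≤ 849,000 kr, so full 63,000 kr applies
  Base: 821,000 kr − 63,000 kr = 758,000 kr
  758,000 kr × 11% = 83,380 kr

Standard income tax:
  453,000 kr × 12% = 54,360 kr
  190,500 kr × 17% = 32,385 kr
  → 86,745 kr
  Less childcare facility credit 53,000 kr → 33,745 kr

Excess of shadow minimum tax over standard income tax: 83,380 kr − 33,745 kr = 49,635 kr.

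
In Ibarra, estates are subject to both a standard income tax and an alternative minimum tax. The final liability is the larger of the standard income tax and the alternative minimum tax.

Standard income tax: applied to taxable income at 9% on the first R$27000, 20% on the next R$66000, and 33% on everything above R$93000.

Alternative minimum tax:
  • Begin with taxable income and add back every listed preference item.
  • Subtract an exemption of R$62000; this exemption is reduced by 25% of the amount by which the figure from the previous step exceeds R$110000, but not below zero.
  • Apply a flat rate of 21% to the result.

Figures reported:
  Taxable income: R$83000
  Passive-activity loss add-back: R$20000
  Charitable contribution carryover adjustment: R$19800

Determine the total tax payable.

R$13630

Standard income tax:
  R$27000 × 9% = R$2430
  R$56000 × 20% = R$11200
  → R$13630

Alternative minimum tax:
  Adjusted income: R$83000 + R$20000 + R$19800 = R$122800
  Exemption: R$62000 − 25% × (R$122800 − R$110000) = R$62000 − R$3200 = R$58800
  Base: R$122800 − R$58800 = R$64000
  R$64000 × 21% = R$13440

R$13630 > R$13440, so the standard income tax governs.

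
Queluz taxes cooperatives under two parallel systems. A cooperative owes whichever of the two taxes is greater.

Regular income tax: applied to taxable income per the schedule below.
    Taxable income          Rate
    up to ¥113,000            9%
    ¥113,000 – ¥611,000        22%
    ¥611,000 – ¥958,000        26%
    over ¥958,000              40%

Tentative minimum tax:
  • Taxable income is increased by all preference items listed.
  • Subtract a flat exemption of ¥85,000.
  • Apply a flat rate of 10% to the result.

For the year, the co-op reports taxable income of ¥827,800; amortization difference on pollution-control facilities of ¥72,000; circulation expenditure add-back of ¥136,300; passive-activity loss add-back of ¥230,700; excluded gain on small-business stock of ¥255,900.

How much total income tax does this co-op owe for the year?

Regular income tax:
  ¥113,000 × 9% = ¥10,170
  ¥498,000 × 22% = ¥109,560
  ¥216,800 × 26% = ¥56,368
  → ¥176,098

Tentative minimum tax:
  Adjusted income: ¥827,800 + ¥72,000 + ¥136,300 + ¥230,700 + ¥255,900 = ¥1,522,700
  Less exemption ¥85,000 → base ¥1,437,700
  ¥1,437,700 × 10% = ¥143,770

¥176,098 > ¥143,770, so the regular income tax governs.

¥176,098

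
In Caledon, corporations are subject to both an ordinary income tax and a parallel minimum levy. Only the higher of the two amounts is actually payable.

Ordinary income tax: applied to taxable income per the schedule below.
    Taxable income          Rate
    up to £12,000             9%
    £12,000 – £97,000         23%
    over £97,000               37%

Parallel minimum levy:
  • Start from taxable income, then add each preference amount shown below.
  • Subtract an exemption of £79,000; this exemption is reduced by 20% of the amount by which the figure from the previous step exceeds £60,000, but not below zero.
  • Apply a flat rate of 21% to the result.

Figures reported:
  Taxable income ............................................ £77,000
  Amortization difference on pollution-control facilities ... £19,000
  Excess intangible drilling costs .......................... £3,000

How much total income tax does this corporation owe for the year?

Parallel minimum levy:
  Adjusted income: £77,000 + £19,000 + £3,000 = £99,000
  Exemption: £79,000 − 20% × (£99,000 − £60,000) = £79,000 − £7,800 = £71,200
  Base: £99,000 − £71,200 = £27,800
  £27,800 × 21% = £5,838

Ordinary income tax:
  £12,000 × 9% = £1,080
  £65,000 × 23% = £14,950
  → £16,030

£16,030 > £5,838, so the ordinary income tax governs.

£16,030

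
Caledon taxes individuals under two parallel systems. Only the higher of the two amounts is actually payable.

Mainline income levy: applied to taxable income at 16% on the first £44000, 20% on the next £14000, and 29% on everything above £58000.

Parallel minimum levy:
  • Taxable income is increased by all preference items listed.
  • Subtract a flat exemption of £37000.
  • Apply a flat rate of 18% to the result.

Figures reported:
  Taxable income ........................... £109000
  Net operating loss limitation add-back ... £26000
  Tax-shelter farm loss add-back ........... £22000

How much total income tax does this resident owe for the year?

Parallel minimum levy:
  Adjusted income: £109000 + £26000 + £22000 = £157000
  Less exemption £37000 → base £120000
  £120000 × 18% = £21600

Mainline income levy:
  £44000 × 16% = £7040
  £14000 × 20% = £2800
  £51000 × 29% = £14790
  → £24630

£24630 > £21600, so the mainline income levy governs.

£24630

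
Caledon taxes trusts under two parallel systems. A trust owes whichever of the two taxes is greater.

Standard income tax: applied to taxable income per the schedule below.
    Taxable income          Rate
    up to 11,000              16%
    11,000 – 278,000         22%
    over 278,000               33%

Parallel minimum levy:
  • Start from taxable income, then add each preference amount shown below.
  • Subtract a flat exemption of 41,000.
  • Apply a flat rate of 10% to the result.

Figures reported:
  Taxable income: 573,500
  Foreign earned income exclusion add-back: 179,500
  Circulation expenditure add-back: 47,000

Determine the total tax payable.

Parallel minimum levy:
  Adjusted income: 573,500 + 179,500 + 47,000 = 800,000
  Less exemption 41,000 → base 759,000
  759,000 × 10% = 75,900

Standard income tax:
  11,000 × 16% = 1,760
  267,000 × 22% = 58,740
  295,500 × 33% = 97,515
  → 158,015

158,015 > 75,900, so the standard income tax governs.

158,015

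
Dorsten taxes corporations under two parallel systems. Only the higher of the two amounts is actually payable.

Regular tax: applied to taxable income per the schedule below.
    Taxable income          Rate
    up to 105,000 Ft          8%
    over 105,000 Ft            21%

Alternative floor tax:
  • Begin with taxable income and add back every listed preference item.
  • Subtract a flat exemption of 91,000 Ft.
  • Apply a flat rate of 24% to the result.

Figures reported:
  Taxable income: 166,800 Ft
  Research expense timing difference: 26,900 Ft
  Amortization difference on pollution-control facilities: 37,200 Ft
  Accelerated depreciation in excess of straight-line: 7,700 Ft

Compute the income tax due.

Alternative floor tax:
  Adjusted income: 166,800 Ft + 26,900 Ft + 37,200 Ft + 7,700 Ft = 238,600 Ft
  Less exemption 91,000 Ft → base 147,600 Ft
  147,600 Ft × 24% = 35,424 Ft

Regular tax:
  105,000 Ft × 8% = 8,400 Ft
  61,800 Ft × 21% = 12,978 Ft
  → 21,378 Ft

35,424 Ft > 21,378 Ft, so the alternative floor tax is the binding amount.

35,424 Ft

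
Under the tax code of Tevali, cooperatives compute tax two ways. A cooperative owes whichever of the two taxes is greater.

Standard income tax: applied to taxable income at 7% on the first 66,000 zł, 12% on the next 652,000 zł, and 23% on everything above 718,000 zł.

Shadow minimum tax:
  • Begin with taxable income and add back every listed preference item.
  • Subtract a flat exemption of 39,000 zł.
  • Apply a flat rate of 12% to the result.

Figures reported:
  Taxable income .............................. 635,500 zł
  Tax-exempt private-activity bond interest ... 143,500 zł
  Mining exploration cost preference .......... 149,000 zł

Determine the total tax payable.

Shadow minimum tax:
  Adjusted income: 635,500 zł + 143,500 zł + 149,000 zł = 928,000 zł
  Less exemption 39,000 zł → base 889,000 zł
  889,000 zł × 12% = 106,680 zł

Standard income tax:
  66,000 zł × 7% = 4,620 zł
  569,500 zł × 12% = 68,340 zł
  → 72,960 zł

106,680 zł > 72,960 zł, so the shadow minimum tax is the binding amount.

106,680 zł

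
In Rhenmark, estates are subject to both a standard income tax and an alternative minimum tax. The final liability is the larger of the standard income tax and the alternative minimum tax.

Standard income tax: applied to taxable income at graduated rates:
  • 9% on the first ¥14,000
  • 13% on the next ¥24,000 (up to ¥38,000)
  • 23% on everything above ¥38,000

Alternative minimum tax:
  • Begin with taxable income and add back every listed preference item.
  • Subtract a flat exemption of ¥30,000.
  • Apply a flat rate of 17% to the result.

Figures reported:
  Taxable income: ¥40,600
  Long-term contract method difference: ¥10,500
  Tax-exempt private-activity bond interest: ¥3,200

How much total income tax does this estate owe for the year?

Standard income tax:
  ¥14,000 × 9% = ¥1,260
  ¥24,000 × 13% = ¥3,120
  ¥2,600 × 23% = ¥598
  → ¥4,978

Alternative minimum tax:
  Adjusted income: ¥40,600 + ¥10,500 + ¥3,200 = ¥54,300
  Less exemption ¥30,000 → base ¥24,300
  ¥24,300 × 17% = ¥4,131

¥4,978 > ¥4,131, so the standard income tax governs.

¥4,978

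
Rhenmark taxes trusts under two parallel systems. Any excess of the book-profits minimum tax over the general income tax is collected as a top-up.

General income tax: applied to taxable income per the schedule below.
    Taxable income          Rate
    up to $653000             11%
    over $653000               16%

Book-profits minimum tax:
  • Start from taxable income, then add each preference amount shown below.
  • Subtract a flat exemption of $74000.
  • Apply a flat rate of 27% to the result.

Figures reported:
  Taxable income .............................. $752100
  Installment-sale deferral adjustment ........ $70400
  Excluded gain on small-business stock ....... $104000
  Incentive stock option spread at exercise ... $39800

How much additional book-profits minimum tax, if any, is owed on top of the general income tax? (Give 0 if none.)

General income tax:
  $653000 × 11% = $71830
  $99100 × 16% = $15856
  → $87686

Book-profits minimum tax:
  Adjusted income: $752100 + $70400 + $104000 + $39800 = $966300
  Less exemption $74000 → base $892300
  $892300 × 27% = $240921

Excess of book-profits minimum tax over general income tax: $240921 − $87686 = $153235.

$153235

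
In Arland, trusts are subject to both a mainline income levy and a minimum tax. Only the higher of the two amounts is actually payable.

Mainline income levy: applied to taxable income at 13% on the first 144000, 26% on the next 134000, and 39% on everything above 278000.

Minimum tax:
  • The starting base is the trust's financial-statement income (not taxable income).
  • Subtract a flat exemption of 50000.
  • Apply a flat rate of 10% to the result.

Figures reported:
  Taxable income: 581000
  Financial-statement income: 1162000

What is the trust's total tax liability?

Mainline income levy:
  144000 × 13% = 18720
  134000 × 26% = 34840
  303000 × 39% = 118170
  → 171730

Minimum tax:
  Base (financial-statement income): 1162000
  Less exemption 50000 → base 1112000
  1112000 × 10% = 111200

171730 > 111200, so the mainline income levy governs.

171730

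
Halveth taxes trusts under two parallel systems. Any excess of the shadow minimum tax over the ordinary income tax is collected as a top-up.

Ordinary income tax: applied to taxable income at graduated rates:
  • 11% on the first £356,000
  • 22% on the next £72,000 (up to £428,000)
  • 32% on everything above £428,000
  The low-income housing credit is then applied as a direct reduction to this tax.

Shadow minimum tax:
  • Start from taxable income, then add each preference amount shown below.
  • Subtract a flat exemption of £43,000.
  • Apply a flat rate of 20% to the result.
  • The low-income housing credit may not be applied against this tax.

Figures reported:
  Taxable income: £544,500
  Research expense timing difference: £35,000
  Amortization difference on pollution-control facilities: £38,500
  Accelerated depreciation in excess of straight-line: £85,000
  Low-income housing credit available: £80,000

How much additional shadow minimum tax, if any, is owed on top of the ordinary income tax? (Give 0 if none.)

Ordinary income tax:
  £356,000 × 11% = £39,160
  £72,000 × 22% = £15,840
  £116,500 × 32% = £37,280
  → £92,280
  Less low-income housing credit £80,000 → £12,280

Shadow minimum tax:
  Adjusted income: £544,500 + £35,000 + £38,500 + £85,000 = £703,000
  Less exemption £43,000 → base £660,000
  £660,000 × 20% = £132,000

Excess of shadow minimum tax over ordinary income tax: £132,000 − £12,280 = £119,720.

£119,720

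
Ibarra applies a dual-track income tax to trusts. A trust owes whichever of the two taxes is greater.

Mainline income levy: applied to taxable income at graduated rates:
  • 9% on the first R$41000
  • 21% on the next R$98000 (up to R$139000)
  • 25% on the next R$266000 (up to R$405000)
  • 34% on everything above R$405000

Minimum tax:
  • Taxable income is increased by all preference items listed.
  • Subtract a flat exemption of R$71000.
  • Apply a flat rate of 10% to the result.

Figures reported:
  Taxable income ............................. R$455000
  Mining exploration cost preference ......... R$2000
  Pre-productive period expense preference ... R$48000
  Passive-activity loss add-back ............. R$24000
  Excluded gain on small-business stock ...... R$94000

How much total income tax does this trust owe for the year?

Minimum tax:
  Adjusted income: R$455000 + R$2000 + R$48000 + R$24000 + R$94000 = R$623000
  Less exemption R$71000 → base R$552000
  R$552000 × 10% = R$55200

Mainline income levy:
  R$41000 × 9% = R$3690
  R$98000 × 21% = R$20580
  R$266000 × 25% = R$66500
  R$50000 × 34% = R$17000
  → R$107770

R$107770 > R$55200, so the mainline income levy governs.

R$107770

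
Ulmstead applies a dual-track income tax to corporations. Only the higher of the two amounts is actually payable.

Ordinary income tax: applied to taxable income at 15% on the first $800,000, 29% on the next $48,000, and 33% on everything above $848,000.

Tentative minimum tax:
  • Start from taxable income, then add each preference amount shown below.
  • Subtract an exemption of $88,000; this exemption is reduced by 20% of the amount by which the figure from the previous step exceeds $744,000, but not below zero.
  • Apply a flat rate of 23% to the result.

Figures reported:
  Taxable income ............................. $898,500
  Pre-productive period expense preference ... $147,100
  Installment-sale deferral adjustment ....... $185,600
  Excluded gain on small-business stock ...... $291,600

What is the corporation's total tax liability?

Ordinary income tax:
  $800,000 × 15% = $120,000
  $48,000 × 29% = $13,920
  $50,500 × 33% = $16,665
  → $150,585

Tentative minimum tax:
  Adjusted income: $898,500 + $147,100 + $185,600 + $291,600 = $1,522,800
  Exemption: 20% × ($1,522,800 − $744,000) = $155,760 ≥ $88,000, so the exemption is fully phased out
  Base: $1,522,800 − $0 = $1,522,800
  $1,522,800 × 23% = $350,244

$350,244 > $150,585, so the tentative minimum tax is the binding amount.

$350,244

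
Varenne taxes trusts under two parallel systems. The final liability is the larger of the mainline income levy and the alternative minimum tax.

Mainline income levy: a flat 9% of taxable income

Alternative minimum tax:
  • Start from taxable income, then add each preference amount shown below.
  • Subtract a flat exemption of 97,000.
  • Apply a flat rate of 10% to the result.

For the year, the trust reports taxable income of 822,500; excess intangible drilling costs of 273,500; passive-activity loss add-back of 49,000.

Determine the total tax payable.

104,800

Mainline income levy:
  822,500 × 9% = 74,025

Alternative minimum tax:
  Adjusted income: 822,500 + 273,500 + 49,000 = 1,145,000
  Less exemption 97,000 → base 1,048,000
  1,048,000 × 10% = 104,800

104,800 > 74,025, so the alternative minimum tax is the binding amount.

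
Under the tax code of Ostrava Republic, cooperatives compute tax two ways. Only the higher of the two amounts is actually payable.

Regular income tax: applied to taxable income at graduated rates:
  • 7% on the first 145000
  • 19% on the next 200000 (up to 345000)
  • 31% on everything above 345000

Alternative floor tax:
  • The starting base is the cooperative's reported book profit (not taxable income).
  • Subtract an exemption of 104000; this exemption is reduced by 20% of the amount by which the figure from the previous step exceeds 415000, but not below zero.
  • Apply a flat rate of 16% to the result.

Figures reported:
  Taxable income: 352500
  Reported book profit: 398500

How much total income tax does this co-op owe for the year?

50475

Regular income tax:
  145000 × 7% = 10150
  200000 × 19% = 38000
  7500 × 31% = 2325
  → 50475

Alternative floor tax:
  Base (reported book profit): 398500
  Exemption: 398500 ≤ 415000, so full 104000 applies
  Base: 398500 − 104000 = 294500
  294500 × 16% = 47120

50475 > 47120, so the regular income tax governs.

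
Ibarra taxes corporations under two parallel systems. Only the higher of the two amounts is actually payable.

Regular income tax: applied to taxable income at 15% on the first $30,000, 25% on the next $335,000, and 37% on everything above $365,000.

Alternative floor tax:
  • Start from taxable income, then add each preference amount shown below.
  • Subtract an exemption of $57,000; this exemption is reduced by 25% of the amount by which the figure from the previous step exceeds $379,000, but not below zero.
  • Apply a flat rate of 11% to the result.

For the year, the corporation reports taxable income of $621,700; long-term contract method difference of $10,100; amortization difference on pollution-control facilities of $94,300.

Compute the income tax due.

$183,229

Alternative floor tax:
  Adjusted income: $621,700 + $10,100 + $94,300 = $726,100
  Exemption: 25% × ($726,100 − $379,000) = $86,775 ≥ $57,000, so the exemption is fully phased out
  Base: $726,100 − $0 = $726,100
  $726,100 × 11% = $79,871

Regular income tax:
  $30,000 × 15% = $4,500
  $335,000 × 25% = $83,750
  $256,700 × 37% = $94,979
  → $183,229

$183,229 > $79,871, so the regular income tax governs.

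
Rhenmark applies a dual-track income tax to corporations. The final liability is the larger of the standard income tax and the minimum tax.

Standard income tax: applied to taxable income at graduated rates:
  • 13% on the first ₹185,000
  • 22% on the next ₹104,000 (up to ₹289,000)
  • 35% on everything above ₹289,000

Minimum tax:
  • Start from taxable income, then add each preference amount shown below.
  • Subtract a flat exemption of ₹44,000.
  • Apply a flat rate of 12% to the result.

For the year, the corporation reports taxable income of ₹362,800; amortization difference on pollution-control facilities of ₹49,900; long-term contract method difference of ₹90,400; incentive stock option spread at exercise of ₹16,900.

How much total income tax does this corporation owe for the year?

₹72,760

Minimum tax:
  Adjusted income: ₹362,800 + ₹49,900 + ₹90,400 + ₹16,900 = ₹520,000
  Less exemption ₹44,000 → base ₹476,000
  ₹476,000 × 12% = ₹57,120

Standard income tax:
  ₹185,000 × 13% = ₹24,050
  ₹104,000 × 22% = ₹22,880
  ₹73,800 × 35% = ₹25,830
  → ₹72,760

₹72,760 > ₹57,120, so the standard income tax governs.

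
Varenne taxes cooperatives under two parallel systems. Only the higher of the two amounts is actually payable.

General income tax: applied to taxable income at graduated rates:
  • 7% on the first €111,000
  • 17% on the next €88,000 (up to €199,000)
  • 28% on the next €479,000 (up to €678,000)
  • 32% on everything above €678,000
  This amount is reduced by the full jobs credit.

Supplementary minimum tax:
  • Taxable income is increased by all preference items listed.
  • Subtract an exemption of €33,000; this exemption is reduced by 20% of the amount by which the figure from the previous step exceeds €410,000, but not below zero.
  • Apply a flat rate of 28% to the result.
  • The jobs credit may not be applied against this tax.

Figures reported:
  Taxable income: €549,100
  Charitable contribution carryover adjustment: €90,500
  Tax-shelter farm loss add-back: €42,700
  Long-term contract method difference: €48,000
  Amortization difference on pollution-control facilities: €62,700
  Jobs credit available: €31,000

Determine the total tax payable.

€222,040

General income tax:
  €111,000 × 7% = €7,770
  €88,000 × 17% = €14,960
  €350,100 × 28% = €98,028
  → €120,758
  Less jobs credit €31,000 → €89,758

Supplementary minimum tax:
  Adjusted income: €549,100 + €90,500 + €42,700 + €48,000 + €62,700 = €793,000
  Exemption: 20% × (€793,000 − €410,000) = €76,600 ≥ €33,000, so the exemption is fully phased out
  Base: €793,000 − €0 = €793,000
  €793,000 × 28% = €222,040

€222,040 > €89,758, so the supplementary minimum tax is the binding amount.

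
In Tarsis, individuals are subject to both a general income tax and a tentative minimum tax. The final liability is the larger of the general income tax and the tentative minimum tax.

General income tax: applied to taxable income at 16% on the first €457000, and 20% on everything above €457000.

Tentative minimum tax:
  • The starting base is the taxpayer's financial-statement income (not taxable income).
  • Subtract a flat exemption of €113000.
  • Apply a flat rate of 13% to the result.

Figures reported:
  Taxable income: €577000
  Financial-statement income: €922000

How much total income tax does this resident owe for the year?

€105170

Tentative minimum tax:
  Base (financial-statement income): €922000
  Less exemption €113000 → base €809000
  €809000 × 13% = €105170

General income tax:
  €457000 × 16% = €73120
  €120000 × 20% = €24000
  → €97120

€105170 > €97120, so the tentative minimum tax is the binding amount.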